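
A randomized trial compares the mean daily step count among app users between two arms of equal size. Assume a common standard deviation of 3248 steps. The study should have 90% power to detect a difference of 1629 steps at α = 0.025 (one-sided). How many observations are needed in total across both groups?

For two equal groups, n per group = 2·((z_α + z_β)·σ/δ)².
z_α = 1.960; z_β = 1.282 (power 90%).
n = 2 × (3.242 × 3248 / 1629)² = 2 × 41.78 = 83.56
Round up: n = 84 per group.
Total across both groups: 2 × 84 = 168.

168 total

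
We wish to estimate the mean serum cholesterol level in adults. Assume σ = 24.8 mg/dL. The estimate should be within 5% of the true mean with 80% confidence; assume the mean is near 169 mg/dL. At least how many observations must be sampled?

15

For a mean, the margin of error is E = z·σ/√n, so n = (zσ/E)².
At 80% confidence, z = 1.282.
E = 5% of 169 = 8.45 mg/dL.
n = (1.282 × 24.8 / 8.45)² = 14.16
Round up: n = 15.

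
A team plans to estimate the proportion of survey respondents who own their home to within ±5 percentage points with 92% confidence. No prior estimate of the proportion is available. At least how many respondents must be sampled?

307

For a proportion with margin E = 0.05 at 92% confidence, z = 1.751.
With no prior estimate, use p = 0.5, which maximizes p(1−p) at 0.25.
n = 0.25 × (z/E)² = 0.25 × (1.751/0.05)² = 306.60
Round up: n = 307.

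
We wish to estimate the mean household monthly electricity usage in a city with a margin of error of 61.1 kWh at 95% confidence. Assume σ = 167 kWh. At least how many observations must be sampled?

29

For a mean, the margin of error is E = z·σ/√n, so n = (zσ/E)².
At 95% confidence, z = 1.960.
n = (1.960 × 167 / 61.1)² = 28.70
Round up: n = 29.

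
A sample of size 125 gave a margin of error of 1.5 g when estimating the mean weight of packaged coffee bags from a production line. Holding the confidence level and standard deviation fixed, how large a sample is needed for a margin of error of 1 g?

282

Margin of error scales as 1/√n, so n₂ = n₁·(E₁/E₂)².
n₂ = 125 × (1.5/1)² = 125 × 2.25 = 281.25
Round up: n₂ = 282.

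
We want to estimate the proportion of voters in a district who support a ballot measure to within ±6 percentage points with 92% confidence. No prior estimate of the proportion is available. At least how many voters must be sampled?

For a proportion with margin E = 0.06 at 92% confidence, z = 1.751.
With no prior estimate, use p = 0.5, which maximizes p(1−p) at 0.25.
n = 0.25 × (z/E)² = 0.25 × (1.751/0.06)² = 212.92
Round up: n = 213.

213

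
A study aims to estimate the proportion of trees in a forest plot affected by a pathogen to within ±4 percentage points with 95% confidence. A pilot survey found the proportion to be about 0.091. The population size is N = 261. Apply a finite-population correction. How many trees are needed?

For a proportion with margin E = 0.04 at 95% confidence, z = 1.960.
n = p̂(1−p̂)(z/E)² = 0.091 × 0.909 × (1.960/0.04)² = 198.61 — call this n₀.
Finite-population correction with N = 261: n = n₀ / (1 + (n₀−1)/N) = 198.61 / 1.757 = 113.04
Round up: n = 114.

114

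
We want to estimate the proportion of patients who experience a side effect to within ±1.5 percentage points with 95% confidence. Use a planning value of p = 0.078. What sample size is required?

For a proportion with margin E = 0.015 at 95% confidence, z = 1.960.
n = p̂(1−p̂)(z/E)² = 0.078 × 0.922 × (1.960/0.015)² = 1227.88
Round up: n = 1228.

1228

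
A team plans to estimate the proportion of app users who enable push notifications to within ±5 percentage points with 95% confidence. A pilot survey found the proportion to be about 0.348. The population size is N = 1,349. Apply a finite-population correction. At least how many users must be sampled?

For a proportion with margin E = 0.05 at 95% confidence, z = 1.960.
n = p̂(1−p̂)(z/E)² = 0.348 × 0.652 × (1.960/0.05)² = 348.66 — call this n₀.
Finite-population correction with N = 1,349: n = n₀ / (1 + (n₀−1)/N) = 348.66 / 1.258 = 277.15
Round up: n = 278.

278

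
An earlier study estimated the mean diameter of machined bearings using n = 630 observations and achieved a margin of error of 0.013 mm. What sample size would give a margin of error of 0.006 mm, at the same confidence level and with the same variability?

2958

Margin of error scales as 1/√n, so n₂ = n₁·(E₁/E₂)².
n₂ = 630 × (0.013/0.006)² = 630 × 4.694 = 2957.22
Round up: n₂ = 2958.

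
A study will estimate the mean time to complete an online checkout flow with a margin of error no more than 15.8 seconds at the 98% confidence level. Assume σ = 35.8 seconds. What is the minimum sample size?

28

For a mean, the margin of error is E = z·σ/√n, so n = (zσ/E)².
At 98% confidence, z = 2.326.
n = (2.326 × 35.8 / 15.8)² = 27.78
Round up: n = 28.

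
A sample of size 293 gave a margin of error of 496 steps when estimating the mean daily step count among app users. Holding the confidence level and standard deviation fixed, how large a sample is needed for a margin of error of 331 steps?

n = 658

Margin of error scales as 1/√n, so n₂ = n₁·(E₁/E₂)².
n₂ = 293 × (496/331)² = 293 × 2.245 = 657.79
Round up: n₂ = 658.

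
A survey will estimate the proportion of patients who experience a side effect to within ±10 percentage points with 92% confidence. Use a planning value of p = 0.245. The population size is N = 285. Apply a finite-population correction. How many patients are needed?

48

For a proportion with margin E = 0.1 at 92% confidence, z = 1.751.
n = p̂(1−p̂)(z/E)² = 0.245 × 0.755 × (1.751/0.1)² = 56.71 — call this n₀.
Finite-population correction with N = 285: n = n₀ / (1 + (n₀−1)/N) = 56.71 / 1.195 = 47.46
Round up: n = 48.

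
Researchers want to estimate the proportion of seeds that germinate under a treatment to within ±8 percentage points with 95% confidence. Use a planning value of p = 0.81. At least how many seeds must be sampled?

For a proportion with margin E = 0.08 at 95% confidence, z = 1.960.
n = p̂(1−p̂)(z/E)² = 0.81 × 0.19 × (1.960/0.08)² = 92.38
Round up: n = 93.

93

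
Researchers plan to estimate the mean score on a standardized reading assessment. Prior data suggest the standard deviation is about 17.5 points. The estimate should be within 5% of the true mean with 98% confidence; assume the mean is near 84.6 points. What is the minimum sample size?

For a mean, the margin of error is E = z·σ/√n, so n = (zσ/E)².
At 98% confidence, z = 2.326.
E = 5% of 84.6 = 4.23 points.
n = (2.326 × 17.5 / 4.23)² = 92.60
Round up: n = 93.

n = 93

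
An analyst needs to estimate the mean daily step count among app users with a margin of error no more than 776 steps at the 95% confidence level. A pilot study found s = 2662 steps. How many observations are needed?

For a mean, the margin of error is E = z·σ/√n, so n = (zσ/E)².
At 95% confidence, z = 1.960.
n = (1.960 × 2662 / 776)² = 45.21
Round up: n = 46.

46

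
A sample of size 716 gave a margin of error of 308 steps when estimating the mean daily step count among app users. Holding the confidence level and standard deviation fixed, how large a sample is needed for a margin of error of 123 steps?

Margin of error scales as 1/√n, so n₂ = n₁·(E₁/E₂)².
n₂ = 716 × (308/123)² = 716 × 6.27 = 4489.32
Round up: n₂ = 4490.

4490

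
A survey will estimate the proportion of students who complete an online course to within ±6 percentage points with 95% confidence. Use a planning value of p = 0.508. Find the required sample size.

267

For a proportion with margin E = 0.06 at 95% confidence, z = 1.960.
n = p̂(1−p̂)(z/E)² = 0.508 × 0.492 × (1.960/0.06)² = 266.71
Round up: n = 267.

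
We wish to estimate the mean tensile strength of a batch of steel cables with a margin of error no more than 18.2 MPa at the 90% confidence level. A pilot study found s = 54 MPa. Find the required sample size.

24

For a mean, the margin of error is E = z·σ/√n, so n = (zσ/E)².
At 90% confidence, z = 1.645.
n = (1.645 × 54 / 18.2)² = 23.82
Round up: n = 24.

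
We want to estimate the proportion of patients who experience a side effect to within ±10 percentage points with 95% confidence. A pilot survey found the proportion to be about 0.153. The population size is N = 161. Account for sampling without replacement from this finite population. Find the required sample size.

39

For a proportion with margin E = 0.1 at 95% confidence, z = 1.960.
n = p̂(1−p̂)(z/E)² = 0.153 × 0.847 × (1.960/0.1)² = 49.78 — call this n₀.
Finite-population correction with N = 161: n = n₀ / (1 + (n₀−1)/N) = 49.78 / 1.303 = 38.20
Round up: n = 39.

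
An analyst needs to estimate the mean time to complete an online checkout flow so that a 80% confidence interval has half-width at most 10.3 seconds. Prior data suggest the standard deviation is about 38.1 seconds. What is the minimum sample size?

23

For a mean, the margin of error is E = z·σ/√n, so n = (zσ/E)².
At 80% confidence, z = 1.282.
n = (1.282 × 38.1 / 10.3)² = 22.49
Round up: n = 23.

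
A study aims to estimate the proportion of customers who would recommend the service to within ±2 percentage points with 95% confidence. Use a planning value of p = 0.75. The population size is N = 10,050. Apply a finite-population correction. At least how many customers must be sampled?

1528

For a proportion with margin E = 0.02 at 95% confidence, z = 1.960.
n = p̂(1−p̂)(z/E)² = 0.75 × 0.25 × (1.960/0.02)² = 1800.75 — call this n₀.
Finite-population correction with N = 10,050: n = n₀ / (1 + (n₀−1)/N) = 1800.75 / 1.179 = 1527.35
Round up: n = 1528.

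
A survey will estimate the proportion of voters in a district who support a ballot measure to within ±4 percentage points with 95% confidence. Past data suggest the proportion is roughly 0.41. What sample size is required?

For a proportion with margin E = 0.04 at 95% confidence, z = 1.960.
n = p̂(1−p̂)(z/E)² = 0.41 × 0.59 × (1.960/0.04)² = 580.80
Round up: n = 581.

n = 581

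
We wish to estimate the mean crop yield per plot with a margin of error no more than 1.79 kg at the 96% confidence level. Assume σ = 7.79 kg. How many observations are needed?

For a mean, the margin of error is E = z·σ/√n, so n = (zσ/E)².
At 96% confidence, z = 2.054.
n = (2.054 × 7.79 / 1.79)² = 79.90
Round up: n = 80.

80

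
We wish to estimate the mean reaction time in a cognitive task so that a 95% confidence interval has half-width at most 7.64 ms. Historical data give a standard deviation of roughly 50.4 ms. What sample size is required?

168

For a mean, the margin of error is E = z·σ/√n, so n = (zσ/E)².
At 95% confidence, z = 1.960.
n = (1.960 × 50.4 / 7.64)² = 167.18
Round up: n = 168.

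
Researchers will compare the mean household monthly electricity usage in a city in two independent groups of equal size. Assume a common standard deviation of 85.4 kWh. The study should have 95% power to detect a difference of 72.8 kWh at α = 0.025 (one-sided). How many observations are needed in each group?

For two equal groups, n per group = 2·((z_α + z_β)·σ/δ)².
z_α = 1.960; z_β = 1.645 (power 95%).
n = 2 × (3.605 × 85.4 / 72.8)² = 2 × 17.88 = 35.76
Round up: n = 36 per group.

36 per group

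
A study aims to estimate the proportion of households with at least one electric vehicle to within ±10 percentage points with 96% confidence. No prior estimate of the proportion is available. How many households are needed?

n = 106

For a proportion with margin E = 0.1 at 96% confidence, z = 2.054.
With no prior estimate, use p = 0.5, which maximizes p(1−p) at 0.25.
n = 0.25 × (z/E)² = 0.25 × (2.054/0.1)² = 105.47
Round up: n = 106.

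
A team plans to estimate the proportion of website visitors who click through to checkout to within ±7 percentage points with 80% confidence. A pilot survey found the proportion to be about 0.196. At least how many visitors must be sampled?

53

For a proportion with margin E = 0.07 at 80% confidence, z = 1.282.
n = p̂(1−p̂)(z/E)² = 0.196 × 0.804 × (1.282/0.07)² = 52.86
Round up: n = 53.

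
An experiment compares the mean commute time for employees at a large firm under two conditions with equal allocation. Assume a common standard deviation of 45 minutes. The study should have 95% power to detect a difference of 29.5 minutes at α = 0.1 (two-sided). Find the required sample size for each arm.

51 per group

For two equal groups, n per group = 2·((z_{α/2} + z_β)·σ/δ)².
z_{α/2} = 1.645; z_β = 1.645 (power 95%).
n = 2 × (3.290 × 45 / 29.5)² = 2 × 25.19 = 50.38
Round up: n = 51 per group.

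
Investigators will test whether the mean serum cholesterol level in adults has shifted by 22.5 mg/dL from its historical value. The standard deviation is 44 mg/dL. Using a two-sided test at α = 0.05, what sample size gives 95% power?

50

For a one-sample z-test, n = ((z_{α/2} + z_β)·σ/δ)².
z_{α/2} = 1.960 (two-sided α = 0.05); z_β = 1.645 (power 95% → β = 0.05).
n = (3.605 × 44 / 22.5)² = 49.70
Round up: n = 50.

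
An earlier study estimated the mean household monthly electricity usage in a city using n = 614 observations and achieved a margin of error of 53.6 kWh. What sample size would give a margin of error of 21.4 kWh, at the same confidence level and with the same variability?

3852

Margin of error scales as 1/√n, so n₂ = n₁·(E₁/E₂)².
n₂ = 614 × (53.6/21.4)² = 614 × 6.273 = 3851.62
Round up: n₂ = 3852.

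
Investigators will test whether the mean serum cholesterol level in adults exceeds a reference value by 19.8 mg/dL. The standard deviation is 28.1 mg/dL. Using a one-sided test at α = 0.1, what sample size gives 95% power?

n = 18

For a one-sample z-test, n = ((z_α + z_β)·σ/δ)².
z_α = 1.282 (one-sided α = 0.1); z_β = 1.645 (power 95% → β = 0.05).
n = (2.927 × 28.1 / 19.8)² = 17.26
Round up: n = 18.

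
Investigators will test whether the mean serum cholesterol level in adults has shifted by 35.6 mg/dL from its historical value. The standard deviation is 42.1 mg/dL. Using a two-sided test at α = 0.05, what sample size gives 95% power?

19

For a one-sample z-test, n = ((z_{α/2} + z_β)·σ/δ)².
z_{α/2} = 1.960 (two-sided α = 0.05); z_β = 1.645 (power 95% → β = 0.05).
n = (3.605 × 42.1 / 35.6)² = 18.18
Round up: n = 19.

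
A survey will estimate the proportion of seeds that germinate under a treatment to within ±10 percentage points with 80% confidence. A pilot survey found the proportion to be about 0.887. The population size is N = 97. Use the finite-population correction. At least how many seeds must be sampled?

For a proportion with margin E = 0.1 at 80% confidence, z = 1.282.
n = p̂(1−p̂)(z/E)² = 0.887 × 0.113 × (1.282/0.1)² = 16.47 — call this n₀.
Finite-population correction with N = 97: n = n₀ / (1 + (n₀−1)/N) = 16.47 / 1.159 = 14.21
Round up: n = 15.

15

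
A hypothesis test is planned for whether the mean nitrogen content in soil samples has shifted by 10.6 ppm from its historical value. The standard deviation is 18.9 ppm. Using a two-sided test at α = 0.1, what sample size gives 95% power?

For a one-sample z-test, n = ((z_{α/2} + z_β)·σ/δ)².
z_{α/2} = 1.645 (two-sided α = 0.1); z_β = 1.645 (power 95% → β = 0.05).
n = (3.290 × 18.9 / 10.6)² = 34.41
Round up: n = 35.

n = 35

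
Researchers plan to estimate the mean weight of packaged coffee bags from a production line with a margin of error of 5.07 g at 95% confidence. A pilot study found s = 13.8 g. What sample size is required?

For a mean, the margin of error is E = z·σ/√n, so n = (zσ/E)².
At 95% confidence, z = 1.960.
n = (1.960 × 13.8 / 5.07)² = 28.46
Round up: n = 29.

29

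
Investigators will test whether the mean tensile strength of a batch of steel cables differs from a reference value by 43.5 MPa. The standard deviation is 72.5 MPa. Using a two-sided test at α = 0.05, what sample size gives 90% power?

For a one-sample z-test, n = ((z_{α/2} + z_β)·σ/δ)².
z_{α/2} = 1.960 (two-sided α = 0.05); z_β = 1.282 (power 90% → β = 0.1).
n = (3.242 × 72.5 / 43.5)² = 29.20
Round up: n = 30.

n = 30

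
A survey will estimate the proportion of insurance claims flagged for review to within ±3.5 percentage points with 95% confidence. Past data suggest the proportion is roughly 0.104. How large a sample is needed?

For a proportion with margin E = 0.035 at 95% confidence, z = 1.960.
n = p̂(1−p̂)(z/E)² = 0.104 × 0.896 × (1.960/0.035)² = 292.23
Round up: n = 293.

293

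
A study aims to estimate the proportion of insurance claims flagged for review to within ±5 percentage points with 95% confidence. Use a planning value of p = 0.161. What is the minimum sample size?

For a proportion with margin E = 0.05 at 95% confidence, z = 1.960.
n = p̂(1−p̂)(z/E)² = 0.161 × 0.839 × (1.960/0.05)² = 207.57
Round up: n = 208.

208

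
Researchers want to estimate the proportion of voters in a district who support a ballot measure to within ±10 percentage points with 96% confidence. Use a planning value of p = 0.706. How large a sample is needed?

88

For a proportion with margin E = 0.1 at 96% confidence, z = 2.054.
n = p̂(1−p̂)(z/E)² = 0.706 × 0.294 × (2.054/0.1)² = 87.57
Round up: n = 88.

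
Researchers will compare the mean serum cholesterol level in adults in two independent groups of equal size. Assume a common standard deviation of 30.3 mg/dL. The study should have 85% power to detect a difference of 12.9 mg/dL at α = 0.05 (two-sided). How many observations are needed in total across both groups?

200 total

For two equal groups, n per group = 2·((z_{α/2} + z_β)·σ/δ)².
z_{α/2} = 1.960; z_β = 1.036 (power 85%).
n = 2 × (2.996 × 30.3 / 12.9)² = 2 × 49.52 = 99.04
Round up: n = 100 per group.
Total across both groups: 2 × 100 = 200.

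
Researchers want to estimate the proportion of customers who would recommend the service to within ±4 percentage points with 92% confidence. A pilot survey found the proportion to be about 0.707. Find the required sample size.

For a proportion with margin E = 0.04 at 92% confidence, z = 1.751.
n = p̂(1−p̂)(z/E)² = 0.707 × 0.293 × (1.751/0.04)² = 396.95
Round up: n = 397.

397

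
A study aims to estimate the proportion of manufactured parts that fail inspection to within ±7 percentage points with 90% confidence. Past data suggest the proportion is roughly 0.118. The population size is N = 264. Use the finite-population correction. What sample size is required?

For a proportion with margin E = 0.07 at 90% confidence, z = 1.645.
n = p̂(1−p̂)(z/E)² = 0.118 × 0.882 × (1.645/0.07)² = 57.48 — call this n₀.
Finite-population correction with N = 264: n = n₀ / (1 + (n₀−1)/N) = 57.48 / 1.214 = 47.35
Round up: n = 48.

48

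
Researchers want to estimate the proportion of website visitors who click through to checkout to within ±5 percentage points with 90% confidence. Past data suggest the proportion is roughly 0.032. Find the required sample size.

34

For a proportion with margin E = 0.05 at 90% confidence, z = 1.645.
n = p̂(1−p̂)(z/E)² = 0.032 × 0.968 × (1.645/0.05)² = 33.53
Round up: n = 34.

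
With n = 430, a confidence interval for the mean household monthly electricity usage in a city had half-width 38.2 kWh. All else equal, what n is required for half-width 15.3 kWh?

Margin of error scales as 1/√n, so n₂ = n₁·(E₁/E₂)².
n₂ = 430 × (38.2/15.3)² = 430 × 6.234 = 2680.62
Round up: n₂ = 2681.

2681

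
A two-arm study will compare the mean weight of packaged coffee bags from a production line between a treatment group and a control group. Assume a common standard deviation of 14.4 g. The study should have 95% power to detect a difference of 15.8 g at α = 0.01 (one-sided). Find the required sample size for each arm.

For two equal groups, n per group = 2·((z_α + z_β)·σ/δ)².
z_α = 2.326; z_β = 1.645 (power 95%).
n = 2 × (3.971 × 14.4 / 15.8)² = 2 × 13.10 = 26.20
Round up: n = 27 per group.

27 per group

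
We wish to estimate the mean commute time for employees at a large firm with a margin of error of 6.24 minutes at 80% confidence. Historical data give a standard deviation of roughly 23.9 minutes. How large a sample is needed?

For a mean, the margin of error is E = z·σ/√n, so n = (zσ/E)².
At 80% confidence, z = 1.282.
n = (1.282 × 23.9 / 6.24)² = 24.11
Round up: n = 25.

n = 25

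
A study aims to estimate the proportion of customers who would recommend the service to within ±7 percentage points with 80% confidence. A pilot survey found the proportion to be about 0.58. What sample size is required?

For a proportion with margin E = 0.07 at 80% confidence, z = 1.282.
n = p̂(1−p̂)(z/E)² = 0.58 × 0.42 × (1.282/0.07)² = 81.71
Round up: n = 82.

82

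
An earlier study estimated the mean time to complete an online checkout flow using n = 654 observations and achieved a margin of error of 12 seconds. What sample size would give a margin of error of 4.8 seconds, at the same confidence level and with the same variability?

4088

Margin of error scales as 1/√n, so n₂ = n₁·(E₁/E₂)².
n₂ = 654 × (12/4.8)² = 654 × 6.25 = 4087.50
Round up: n₂ = 4088.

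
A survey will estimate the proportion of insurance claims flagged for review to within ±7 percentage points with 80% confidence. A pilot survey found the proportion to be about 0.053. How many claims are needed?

17

For a proportion with margin E = 0.07 at 80% confidence, z = 1.282.
n = p̂(1−p̂)(z/E)² = 0.053 × 0.947 × (1.282/0.07)² = 16.83
Round up: n = 17.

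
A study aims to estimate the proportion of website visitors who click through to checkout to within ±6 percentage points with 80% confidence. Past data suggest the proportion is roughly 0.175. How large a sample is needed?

66

For a proportion with margin E = 0.06 at 80% confidence, z = 1.282.
n = p̂(1−p̂)(z/E)² = 0.175 × 0.825 × (1.282/0.06)² = 65.91
Round up: n = 66.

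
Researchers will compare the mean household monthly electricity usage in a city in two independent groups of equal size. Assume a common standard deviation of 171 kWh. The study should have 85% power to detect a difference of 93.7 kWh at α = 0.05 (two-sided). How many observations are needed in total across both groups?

120 total

For two equal groups, n per group = 2·((z_{α/2} + z_β)·σ/δ)².
z_{α/2} = 1.960; z_β = 1.036 (power 85%).
n = 2 × (2.996 × 171 / 93.7)² = 2 × 29.89 = 59.78
Round up: n = 60 per group.
Total across both groups: 2 × 60 = 120.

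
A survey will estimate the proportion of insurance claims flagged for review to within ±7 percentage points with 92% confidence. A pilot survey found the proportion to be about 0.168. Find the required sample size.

For a proportion with margin E = 0.07 at 92% confidence, z = 1.751.
n = p̂(1−p̂)(z/E)² = 0.168 × 0.832 × (1.751/0.07)² = 87.46
Round up: n = 88.

88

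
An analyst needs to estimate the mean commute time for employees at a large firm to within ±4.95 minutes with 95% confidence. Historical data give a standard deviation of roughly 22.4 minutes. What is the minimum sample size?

79

For a mean, the margin of error is E = z·σ/√n, so n = (zσ/E)².
At 95% confidence, z = 1.960.
n = (1.960 × 22.4 / 4.95)² = 78.67
Round up: n = 79.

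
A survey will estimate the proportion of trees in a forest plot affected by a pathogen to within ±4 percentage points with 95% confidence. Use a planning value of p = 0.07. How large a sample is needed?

For a proportion with margin E = 0.04 at 95% confidence, z = 1.960.
n = p̂(1−p̂)(z/E)² = 0.07 × 0.93 × (1.960/0.04)² = 156.31
Round up: n = 157.

157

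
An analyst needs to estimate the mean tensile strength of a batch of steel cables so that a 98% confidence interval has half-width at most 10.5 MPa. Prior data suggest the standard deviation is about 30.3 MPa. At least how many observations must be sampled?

For a mean, the margin of error is E = z·σ/√n, so n = (zσ/E)².
At 98% confidence, z = 2.326.
n = (2.326 × 30.3 / 10.5)² = 45.05
Round up: n = 46.

46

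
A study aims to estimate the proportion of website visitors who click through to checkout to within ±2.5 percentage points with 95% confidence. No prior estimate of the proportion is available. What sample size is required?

For a proportion with margin E = 0.025 at 95% confidence, z = 1.960.
With no prior estimate, use p = 0.5, which maximizes p(1−p) at 0.25.
n = 0.25 × (z/E)² = 0.25 × (1.960/0.025)² = 1536.64
Round up: n = 1537.

n = 1537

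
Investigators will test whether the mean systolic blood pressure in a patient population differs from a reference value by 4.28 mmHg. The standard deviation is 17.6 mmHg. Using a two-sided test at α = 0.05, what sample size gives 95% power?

n = 220

For a one-sample z-test, n = ((z_{α/2} + z_β)·σ/δ)².
z_{α/2} = 1.960 (two-sided α = 0.05); z_β = 1.645 (power 95% → β = 0.05).
n = (3.605 × 17.6 / 4.28)² = 219.76
Round up: n = 220.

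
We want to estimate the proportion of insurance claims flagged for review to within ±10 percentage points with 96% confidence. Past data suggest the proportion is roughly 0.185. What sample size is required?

64

For a proportion with margin E = 0.1 at 96% confidence, z = 2.054.
n = p̂(1−p̂)(z/E)² = 0.185 × 0.815 × (2.054/0.1)² = 63.61
Round up: n = 64.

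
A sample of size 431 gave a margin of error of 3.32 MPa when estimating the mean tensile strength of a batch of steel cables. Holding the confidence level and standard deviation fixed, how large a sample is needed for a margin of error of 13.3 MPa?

Margin of error scales as 1/√n, so n₂ = n₁·(E₁/E₂)².
n₂ = 431 × (3.32/13.3)² = 431 × 0.06231 = 26.86
Round up: n₂ = 27.

27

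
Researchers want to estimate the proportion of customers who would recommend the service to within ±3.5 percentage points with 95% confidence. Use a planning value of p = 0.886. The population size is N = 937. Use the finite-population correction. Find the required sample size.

For a proportion with margin E = 0.035 at 95% confidence, z = 1.960.
n = p̂(1−p̂)(z/E)² = 0.886 × 0.114 × (1.960/0.035)² = 316.75 — call this n₀.
Finite-population correction with N = 937: n = n₀ / (1 + (n₀−1)/N) = 316.75 / 1.337 = 236.91
Round up: n = 237.

n = 237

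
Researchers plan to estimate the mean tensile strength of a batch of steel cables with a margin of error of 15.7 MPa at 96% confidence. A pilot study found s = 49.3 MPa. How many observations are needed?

42

For a mean, the margin of error is E = z·σ/√n, so n = (zσ/E)².
At 96% confidence, z = 2.054.
n = (2.054 × 49.3 / 15.7)² = 41.60
Round up: n = 42.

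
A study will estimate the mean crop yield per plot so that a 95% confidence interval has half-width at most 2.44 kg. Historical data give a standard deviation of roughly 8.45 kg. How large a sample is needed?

n = 47

For a mean, the margin of error is E = z·σ/√n, so n = (zσ/E)².
At 95% confidence, z = 1.960.
n = (1.960 × 8.45 / 2.44)² = 46.07
Round up: n = 47.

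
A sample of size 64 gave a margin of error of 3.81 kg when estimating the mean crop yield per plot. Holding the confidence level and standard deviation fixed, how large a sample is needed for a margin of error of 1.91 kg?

Margin of error scales as 1/√n, so n₂ = n₁·(E₁/E₂)².
n₂ = 64 × (3.81/1.91)² = 64 × 3.979 = 254.66
Round up: n₂ = 255.

n = 255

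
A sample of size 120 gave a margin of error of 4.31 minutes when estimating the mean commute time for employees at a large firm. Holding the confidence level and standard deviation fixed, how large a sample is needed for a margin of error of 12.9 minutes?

14

Margin of error scales as 1/√n, so n₂ = n₁·(E₁/E₂)².
n₂ = 120 × (4.31/12.9)² = 120 × 0.1116 = 13.39
Round up: n₂ = 14.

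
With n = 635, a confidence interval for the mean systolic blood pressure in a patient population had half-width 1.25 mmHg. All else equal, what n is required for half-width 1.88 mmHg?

Margin of error scales as 1/√n, so n₂ = n₁·(E₁/E₂)².
n₂ = 635 × (1.25/1.88)² = 635 × 0.4421 = 280.73
Round up: n₂ = 281.

n = 281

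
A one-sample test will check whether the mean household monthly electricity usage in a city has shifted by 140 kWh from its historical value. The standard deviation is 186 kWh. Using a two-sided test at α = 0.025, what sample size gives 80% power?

n = 17

For a one-sample z-test, n = ((z_{α/2} + z_β)·σ/δ)².
z_{α/2} = 2.241 (two-sided α = 0.025); z_β = 0.842 (power 80% → β = 0.2).
n = (3.083 × 186 / 140)² = 16.78
Round up: n = 17.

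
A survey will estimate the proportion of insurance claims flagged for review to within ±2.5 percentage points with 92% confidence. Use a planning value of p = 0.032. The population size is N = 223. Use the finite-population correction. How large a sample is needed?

For a proportion with margin E = 0.025 at 92% confidence, z = 1.751.
n = p̂(1−p̂)(z/E)² = 0.032 × 0.968 × (1.751/0.025)² = 151.96 — call this n₀.
Finite-population correction with N = 223: n = n₀ / (1 + (n₀−1)/N) = 151.96 / 1.677 = 90.61
Round up: n = 91.

91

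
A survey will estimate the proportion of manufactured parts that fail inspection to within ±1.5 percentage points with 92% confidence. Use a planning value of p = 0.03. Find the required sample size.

397

For a proportion with margin E = 0.015 at 92% confidence, z = 1.751.
n = p̂(1−p̂)(z/E)² = 0.03 × 0.97 × (1.751/0.015)² = 396.54
Round up: n = 397.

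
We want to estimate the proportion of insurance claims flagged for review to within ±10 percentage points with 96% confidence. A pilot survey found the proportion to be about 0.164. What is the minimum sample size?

For a proportion with margin E = 0.1 at 96% confidence, z = 2.054.
n = p̂(1−p̂)(z/E)² = 0.164 × 0.836 × (2.054/0.1)² = 57.84
Round up: n = 58.

n = 58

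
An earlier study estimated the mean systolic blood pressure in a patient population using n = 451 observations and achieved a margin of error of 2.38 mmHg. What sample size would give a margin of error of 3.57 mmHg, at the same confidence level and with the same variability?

Margin of error scales as 1/√n, so n₂ = n₁·(E₁/E₂)².
n₂ = 451 × (2.38/3.57)² = 451 × 0.4444 = 200.42
Round up: n₂ = 201.

n = 201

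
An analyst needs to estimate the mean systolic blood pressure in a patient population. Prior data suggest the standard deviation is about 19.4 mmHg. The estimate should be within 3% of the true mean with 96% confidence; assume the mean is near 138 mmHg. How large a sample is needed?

For a mean, the margin of error is E = z·σ/√n, so n = (zσ/E)².
At 96% confidence, z = 2.054.
E = 3% of 138 = 4.14 mmHg.
n = (2.054 × 19.4 / 4.14)² = 92.64
Round up: n = 93.

93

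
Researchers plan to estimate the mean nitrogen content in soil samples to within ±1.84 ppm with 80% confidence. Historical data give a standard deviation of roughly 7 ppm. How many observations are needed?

24

For a mean, the margin of error is E = z·σ/√n, so n = (zσ/E)².
At 80% confidence, z = 1.282.
n = (1.282 × 7 / 1.84)² = 23.79
Round up: n = 24.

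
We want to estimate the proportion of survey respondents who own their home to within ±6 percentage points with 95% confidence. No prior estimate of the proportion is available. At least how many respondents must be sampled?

267

For a proportion with margin E = 0.06 at 95% confidence, z = 1.960.
With no prior estimate, use p = 0.5, which maximizes p(1−p) at 0.25.
n = 0.25 × (z/E)² = 0.25 × (1.960/0.06)² = 266.78
Round up: n = 267.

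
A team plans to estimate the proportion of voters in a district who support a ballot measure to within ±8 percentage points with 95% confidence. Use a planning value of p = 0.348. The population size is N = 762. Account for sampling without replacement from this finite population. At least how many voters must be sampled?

116

For a proportion with margin E = 0.08 at 95% confidence, z = 1.960.
n = p̂(1−p̂)(z/E)² = 0.348 × 0.652 × (1.960/0.08)² = 136.19 — call this n₀.
Finite-population correction with N = 762: n = n₀ / (1 + (n₀−1)/N) = 136.19 / 1.177 = 115.71
Round up: n = 116.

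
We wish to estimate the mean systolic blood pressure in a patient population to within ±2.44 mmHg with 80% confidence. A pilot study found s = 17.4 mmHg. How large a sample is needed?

84

For a mean, the margin of error is E = z·σ/√n, so n = (zσ/E)².
At 80% confidence, z = 1.282.
n = (1.282 × 17.4 / 2.44)² = 83.58
Round up: n = 84.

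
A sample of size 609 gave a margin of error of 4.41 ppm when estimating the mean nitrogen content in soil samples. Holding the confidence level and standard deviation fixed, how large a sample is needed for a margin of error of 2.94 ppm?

Margin of error scales as 1/√n, so n₂ = n₁·(E₁/E₂)².
n₂ = 609 × (4.41/2.94)² = 609 × 2.25 = 1370.25
Round up: n₂ = 1371.

n = 1371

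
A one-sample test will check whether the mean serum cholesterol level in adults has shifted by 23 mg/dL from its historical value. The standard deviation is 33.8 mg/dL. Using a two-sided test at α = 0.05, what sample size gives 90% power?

For a one-sample z-test, n = ((z_{α/2} + z_β)·σ/δ)².
z_{α/2} = 1.960 (two-sided α = 0.05); z_β = 1.282 (power 90% → β = 0.1).
n = (3.242 × 33.8 / 23)² = 22.70
Round up: n = 23.

23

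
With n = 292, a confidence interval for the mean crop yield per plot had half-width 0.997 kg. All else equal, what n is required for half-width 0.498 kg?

1171

Margin of error scales as 1/√n, so n₂ = n₁·(E₁/E₂)².
n₂ = 292 × (0.997/0.498)² = 292 × 4.008 = 1170.34
Round up: n₂ = 1171.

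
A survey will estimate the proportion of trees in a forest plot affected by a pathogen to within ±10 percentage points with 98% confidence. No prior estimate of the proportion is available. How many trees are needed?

n = 136

For a proportion with margin E = 0.1 at 98% confidence, z = 2.326.
With no prior estimate, use p = 0.5, which maximizes p(1−p) at 0.25.
n = 0.25 × (z/E)² = 0.25 × (2.326/0.1)² = 135.26
Round up: n = 136.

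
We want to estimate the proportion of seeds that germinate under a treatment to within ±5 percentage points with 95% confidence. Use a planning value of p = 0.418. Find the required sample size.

374

For a proportion with margin E = 0.05 at 95% confidence, z = 1.960.
n = p̂(1−p̂)(z/E)² = 0.418 × 0.582 × (1.960/0.05)² = 373.83
Round up: n = 374.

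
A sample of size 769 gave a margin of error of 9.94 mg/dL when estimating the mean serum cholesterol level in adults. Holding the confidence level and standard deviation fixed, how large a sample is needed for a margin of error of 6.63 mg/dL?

Margin of error scales as 1/√n, so n₂ = n₁·(E₁/E₂)².
n₂ = 769 × (9.94/6.63)² = 769 × 2.248 = 1728.71
Round up: n₂ = 1729.

1729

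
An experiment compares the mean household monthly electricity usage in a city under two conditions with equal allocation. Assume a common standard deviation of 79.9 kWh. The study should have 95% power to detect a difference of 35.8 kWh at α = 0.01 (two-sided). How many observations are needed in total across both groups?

356 total

For two equal groups, n per group = 2·((z_{α/2} + z_β)·σ/δ)².
z_{α/2} = 2.576; z_β = 1.645 (power 95%).
n = 2 × (4.221 × 79.9 / 35.8)² = 2 × 88.75 = 177.50
Round up: n = 178 per group.
Total across both groups: 2 × 178 = 356.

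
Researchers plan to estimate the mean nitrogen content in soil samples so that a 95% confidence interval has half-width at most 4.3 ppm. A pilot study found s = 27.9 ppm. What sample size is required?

162

For a mean, the margin of error is E = z·σ/√n, so n = (zσ/E)².
At 95% confidence, z = 1.960.
n = (1.960 × 27.9 / 4.3)² = 161.73
Round up: n = 162.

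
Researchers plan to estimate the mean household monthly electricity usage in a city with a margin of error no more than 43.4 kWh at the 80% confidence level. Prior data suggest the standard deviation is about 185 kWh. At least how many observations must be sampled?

For a mean, the margin of error is E = z·σ/√n, so n = (zσ/E)².
At 80% confidence, z = 1.282.
n = (1.282 × 185 / 43.4)² = 29.86
Round up: n = 30.

30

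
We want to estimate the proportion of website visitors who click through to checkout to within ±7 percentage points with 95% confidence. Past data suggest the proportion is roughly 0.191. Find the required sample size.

n = 122

For a proportion with margin E = 0.07 at 95% confidence, z = 1.960.
n = p̂(1−p̂)(z/E)² = 0.191 × 0.809 × (1.960/0.07)² = 121.14
Round up: n = 122.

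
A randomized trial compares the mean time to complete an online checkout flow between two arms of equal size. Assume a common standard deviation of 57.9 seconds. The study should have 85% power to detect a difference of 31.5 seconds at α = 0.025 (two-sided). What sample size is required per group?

73 per group

For two equal groups, n per group = 2·((z_{α/2} + z_β)·σ/δ)².
z_{α/2} = 2.241; z_β = 1.036 (power 85%).
n = 2 × (3.277 × 57.9 / 31.5)² = 2 × 36.28 = 72.56
Round up: n = 73 per group.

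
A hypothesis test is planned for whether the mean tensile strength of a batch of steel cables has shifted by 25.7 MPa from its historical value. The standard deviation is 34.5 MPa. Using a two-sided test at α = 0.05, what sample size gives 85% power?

17

For a one-sample z-test, n = ((z_{α/2} + z_β)·σ/δ)².
z_{α/2} = 1.960 (two-sided α = 0.05); z_β = 1.036 (power 85% → β = 0.15).
n = (2.996 × 34.5 / 25.7)² = 16.18
Round up: n = 17.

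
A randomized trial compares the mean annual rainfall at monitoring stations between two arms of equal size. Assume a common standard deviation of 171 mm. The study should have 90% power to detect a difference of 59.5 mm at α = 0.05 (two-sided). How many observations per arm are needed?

For two equal groups, n per group = 2·((z_{α/2} + z_β)·σ/δ)².
z_{α/2} = 1.960; z_β = 1.282 (power 90%).
n = 2 × (3.242 × 171 / 59.5)² = 2 × 86.81 = 173.62
Round up: n = 174 per group.

174 per group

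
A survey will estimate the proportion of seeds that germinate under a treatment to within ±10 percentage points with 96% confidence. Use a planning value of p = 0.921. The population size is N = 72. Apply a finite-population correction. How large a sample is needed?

n = 22

For a proportion with margin E = 0.1 at 96% confidence, z = 2.054.
n = p̂(1−p̂)(z/E)² = 0.921 × 0.079 × (2.054/0.1)² = 30.70 — call this n₀.
Finite-population correction with N = 72: n = n₀ / (1 + (n₀−1)/N) = 30.70 / 1.413 = 21.73
Round up: n = 22.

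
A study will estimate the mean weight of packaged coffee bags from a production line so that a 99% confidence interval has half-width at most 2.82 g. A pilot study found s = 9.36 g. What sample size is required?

For a mean, the margin of error is E = z·σ/√n, so n = (zσ/E)².
At 99% confidence, z = 2.576.
n = (2.576 × 9.36 / 2.82)² = 73.10
Round up: n = 74.

74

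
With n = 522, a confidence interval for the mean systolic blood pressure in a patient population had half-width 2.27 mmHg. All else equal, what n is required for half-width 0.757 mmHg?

Margin of error scales as 1/√n, so n₂ = n₁·(E₁/E₂)².
n₂ = 522 × (2.27/0.757)² = 522 × 8.992 = 4693.82
Round up: n₂ = 4694.

4694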